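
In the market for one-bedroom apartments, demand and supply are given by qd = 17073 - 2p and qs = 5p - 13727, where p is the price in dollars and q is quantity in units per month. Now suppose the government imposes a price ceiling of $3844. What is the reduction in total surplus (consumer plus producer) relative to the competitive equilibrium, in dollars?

2704940

Equilibrium: 17073 - 2p = 5p - 13727, so 30800 = 7p and p* = 4400, q* = 8273.
The ceiling of 3844 is below the equilibrium price 4400, so it binds.
At p = 3844: qd = 17073 - 2·3844 = 9385 and qs = 5·3844 - 13727 = 5493.
Quantity traded falls to 5493. At q = 5493 the demand price is (17073 - 5493)/2 = 5790 and the supply price is (13727 + 5493)/5 = 3844.
Deadweight loss = ½ · (5790 - 3844) · (8273 - 5493) = ½ · 1946 · 2780 = 2704940.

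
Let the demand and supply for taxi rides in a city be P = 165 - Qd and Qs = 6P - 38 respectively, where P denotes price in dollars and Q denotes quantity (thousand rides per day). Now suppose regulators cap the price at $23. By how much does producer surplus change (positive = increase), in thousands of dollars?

-708

Rearranging demand gives Qd = 165 - P. Equilibrium: 165 - P = 6P - 38, so 203 = 7P and P* = 29, Q* = 136.
Since 23 < 29, the ceiling is binding.
At P = 23: Qd = 165 - 23 = 142 and Qs = 6·23 - 38 = 100.
Producer surplus without the control is ½ · (29 - 19/3) · 136 = 4624/3.
With the ceiling, producers sell 100 units at 23, so PS = ½ · (23 - 19/3) · 100 = 2500/3.
Change in producer surplus = 2500/3 - 4624/3 = -708.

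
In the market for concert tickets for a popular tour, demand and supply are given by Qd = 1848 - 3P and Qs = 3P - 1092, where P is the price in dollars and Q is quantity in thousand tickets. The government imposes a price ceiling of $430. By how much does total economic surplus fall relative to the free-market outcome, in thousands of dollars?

In a free market, 1848 - 3P = 3P - 1092 gives the equilibrium P* = 490, Q* = 378.
Since 430 < 490, the ceiling is binding.
At P = 430: Qd = 1848 - 3·430 = 558 and Qs = 3·430 - 1092 = 198.
Quantity traded falls to 198. At Q = 198 the demand price is (1848 - 198)/3 = 550 and the supply price is (1092 + 198)/3 = 430.
Deadweight loss = ½ · (550 - 430) · (378 - 198) = ½ · 120 · 180 = 10800.

10800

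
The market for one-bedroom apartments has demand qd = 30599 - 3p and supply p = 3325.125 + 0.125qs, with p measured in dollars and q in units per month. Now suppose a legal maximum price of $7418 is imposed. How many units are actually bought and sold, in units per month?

Rearranging supply gives qs = 8p - 26601. In a free market, 30599 - 3p = 8p - 26601 gives the equilibrium p* = 5200, q* = 14999.
The ceiling of 7418 is above the equilibrium price 5200, so it is not binding; the market clears at p* = 5200, q* = 14999.

14999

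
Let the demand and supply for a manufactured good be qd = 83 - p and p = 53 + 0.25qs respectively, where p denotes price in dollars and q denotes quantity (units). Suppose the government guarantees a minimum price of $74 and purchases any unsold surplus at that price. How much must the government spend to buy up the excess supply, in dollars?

5550

Rearranging supply gives qs = 4p - 212. Without the control the market clears where 83 - p = 4p - 212, i.e. p* = 59 and q* = 24.
Because the floor (74) lies above the market-clearing price, it is binding.
At p = 74: qd = 83 - 74 = 9 and qs = 4·74 - 212 = 84.
Surplus = qs - qd = 75.
Government expenditure = surplus × support price = 75 × 74 = 5550.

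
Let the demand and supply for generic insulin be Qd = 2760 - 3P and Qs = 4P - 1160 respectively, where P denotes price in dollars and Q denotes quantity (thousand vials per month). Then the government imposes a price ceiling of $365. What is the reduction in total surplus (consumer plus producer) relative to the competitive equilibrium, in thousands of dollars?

Without the control the market clears where 2760 - 3P = 4P - 1160, i.e. P* = 560 and Q* = 1080.
The ceiling of 365 is below the equilibrium price 560, so it binds.
At P = 365: Qd = 2760 - 3·365 = 1665 and Qs = 4·365 - 1160 = 300.
Quantity traded falls to 300. At Q = 300 the demand price is (2760 - 300)/3 = 820 and the supply price is (1160 + 300)/4 = 365.
Deadweight loss = ½ · (820 - 365) · (1080 - 300) = ½ · 455 · 780 = 177450.

177450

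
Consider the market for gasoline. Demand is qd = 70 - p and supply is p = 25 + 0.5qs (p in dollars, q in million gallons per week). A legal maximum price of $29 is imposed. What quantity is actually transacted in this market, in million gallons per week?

Rearranging supply gives qs = 2p - 50. Without the control the market clears where 70 - p = 2p - 50, i.e. p* = 40 and q* = 30.
Since 29 < 40, the ceiling is binding.
At p = 29: qd = 70 - 29 = 41 and qs = 2·29 - 50 = 8.
The quantity actually transacted is the short side, supply: 8.

8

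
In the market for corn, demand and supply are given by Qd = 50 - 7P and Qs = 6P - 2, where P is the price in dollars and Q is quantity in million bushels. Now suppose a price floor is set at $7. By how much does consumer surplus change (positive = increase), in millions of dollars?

Without the control the market clears where 50 - 7P = 6P - 2, i.e. P* = 4 and Q* = 22.
Since 7 > 4, the floor is binding.
At P = 7: Qd = 50 - 7·7 = 1 and Qs = 6·7 - 2 = 40.
Consumer surplus without the control is ½ · (50/7 - 4) · 22 = 242/7.
With the floor, consumers buy 1 units at 7, so CS = ½ · (50/7 - 7) · 1 = 1/14.
Change in consumer surplus = 1/14 - 242/7 = -34.5.

-34.5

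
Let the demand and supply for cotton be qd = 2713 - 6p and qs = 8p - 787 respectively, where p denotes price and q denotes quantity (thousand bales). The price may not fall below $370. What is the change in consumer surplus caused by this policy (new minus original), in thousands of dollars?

-102360

Without the control the market clears where 2713 - 6p = 8p - 787, i.e. p* = 250 and q* = 1213.
The floor of 370 is above the equilibrium price 250, so it binds.
At p = 370: qd = 2713 - 6·370 = 493 and qs = 8·370 - 787 = 2173.
Consumer surplus without the control is ½ · (2713/6 - 250) · 1213 = 1471369/12.
With the floor, consumers buy 493 units at 370, so CS = ½ · (2713/6 - 370) · 493 = 243049/12.
Change in consumer surplus = 243049/12 - 1471369/12 = -102360.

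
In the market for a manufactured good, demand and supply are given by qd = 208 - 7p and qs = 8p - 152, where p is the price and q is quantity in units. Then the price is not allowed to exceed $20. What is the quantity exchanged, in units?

8

Setting quantity demanded equal to quantity supplied, 208 - 7p = 8p - 152, gives p* = 24 and q* = 40.
Because the ceiling (20) lies below the market-clearing price, it is binding.
At p = 20: qd = 208 - 7·20 = 68 and qs = 8·20 - 152 = 8.
The quantity actually transacted is the short side, supply: 8.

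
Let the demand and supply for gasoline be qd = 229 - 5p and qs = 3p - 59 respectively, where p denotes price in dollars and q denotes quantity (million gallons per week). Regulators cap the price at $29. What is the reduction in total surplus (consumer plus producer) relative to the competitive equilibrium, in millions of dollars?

Equilibrium: 229 - 5p = 3p - 59, so 288 = 8p and p* = 36, q* = 49.
Because the ceiling (29) lies below the market-clearing price, it is binding.
At p = 29: qd = 229 - 5·29 = 84 and qs = 3·29 - 59 = 28.
Quantity traded falls to 28. At q = 28 the demand price is (229 - 28)/5 = 40.2 and the supply price is (59 + 28)/3 = 29.
Deadweight loss = ½ · (40.2 - 29) · (49 - 28) = ½ · 11.2 · 21 = 117.6.

117.6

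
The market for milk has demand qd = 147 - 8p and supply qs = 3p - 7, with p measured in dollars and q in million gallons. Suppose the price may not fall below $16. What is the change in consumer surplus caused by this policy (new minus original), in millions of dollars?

Setting quantity demanded equal to quantity supplied, 147 - 8p = 3p - 7, gives p* = 14 and q* = 35.
Since 16 > 14, the floor is binding.
At p = 16: qd = 147 - 8·16 = 19 and qs = 3·16 - 7 = 41.
Consumer surplus without the control is ½ · (18.375 - 14) · 35 = 76.5625.
With the floor, consumers buy 19 units at 16, so CS = ½ · (18.375 - 16) · 19 = 22.5625.
Change in consumer surplus = 22.5625 - 76.5625 = -54.

-54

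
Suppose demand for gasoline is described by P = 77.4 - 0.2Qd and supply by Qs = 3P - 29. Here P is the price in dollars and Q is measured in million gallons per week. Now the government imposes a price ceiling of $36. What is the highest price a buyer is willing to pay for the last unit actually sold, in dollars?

Rearranging demand gives Qd = 387 - 5P. Setting quantity demanded equal to quantity supplied, 387 - 5P = 3P - 29, gives P* = 52 and Q* = 127.
Since 36 < 52, the ceiling is binding.
At P = 36: Qd = 387 - 5·36 = 207 and Qs = 3·36 - 29 = 79.
Only 79 units reach the market. On the demand curve, the marginal buyer's willingness to pay at Q = 79 is (387 - 79)/5 = 61.6.

61.6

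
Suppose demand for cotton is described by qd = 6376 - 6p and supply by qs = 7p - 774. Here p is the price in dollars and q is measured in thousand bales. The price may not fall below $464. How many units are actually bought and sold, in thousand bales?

3076

Without the control the market clears where 6376 - 6p = 7p - 774, i.e. p* = 550 and q* = 3076.
The floor of 464 is below the equilibrium price 550, so it is not binding; the market clears at p* = 550, q* = 3076.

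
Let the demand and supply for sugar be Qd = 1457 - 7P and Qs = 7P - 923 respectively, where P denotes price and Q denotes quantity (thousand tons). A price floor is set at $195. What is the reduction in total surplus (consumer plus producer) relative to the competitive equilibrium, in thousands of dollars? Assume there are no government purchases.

Without the control the market clears where 1457 - 7P = 7P - 923, i.e. P* = 170 and Q* = 267.
Since 195 > 170, the floor is binding.
At P = 195: Qd = 1457 - 7·195 = 92 and Qs = 7·195 - 923 = 442.
Quantity traded falls to 92. At Q = 92 the demand price is (1457 - 92)/7 = 195 and the supply price is (923 + 92)/7 = 145.
Deadweight loss = ½ · (195 - 145) · (267 - 92) = ½ · 50 · 175 = 4375.

4375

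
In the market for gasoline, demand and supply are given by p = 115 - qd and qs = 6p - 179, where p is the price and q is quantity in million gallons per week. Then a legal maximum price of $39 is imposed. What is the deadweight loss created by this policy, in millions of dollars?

Rearranging demand gives qd = 115 - p. In a free market, 115 - p = 6p - 179 gives the equilibrium p* = 42, q* = 73.
Because the ceiling (39) lies below the market-clearing price, it is binding.
At p = 39: qd = 115 - 39 = 76 and qs = 6·39 - 179 = 55.
Quantity traded falls to 55. At q = 55 the demand price is 115 - 55 = 60 and the supply price is (179 + 55)/6 = 39.
Deadweight loss = ½ · (60 - 39) · (73 - 55) = ½ · 21 · 18 = 189.

189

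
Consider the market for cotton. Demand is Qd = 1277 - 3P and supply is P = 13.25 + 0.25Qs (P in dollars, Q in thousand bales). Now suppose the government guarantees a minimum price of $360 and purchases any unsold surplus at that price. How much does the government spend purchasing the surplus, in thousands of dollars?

428400

Rearranging supply gives Qs = 4P - 53. Setting quantity demanded equal to quantity supplied, 1277 - 3P = 4P - 53, gives P* = 190 and Q* = 707.
The floor of 360 is above the equilibrium price 190, so it binds.
At P = 360: Qd = 1277 - 3·360 = 197 and Qs = 4·360 - 53 = 1387.
Surplus = Qs - Qd = 1190.
Government expenditure = surplus × support price = 1190 × 360 = 428400.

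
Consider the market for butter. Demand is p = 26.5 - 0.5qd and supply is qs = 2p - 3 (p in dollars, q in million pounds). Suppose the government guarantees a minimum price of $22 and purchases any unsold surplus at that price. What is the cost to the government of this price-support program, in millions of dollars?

Rearranging demand gives qd = 53 - 2p. Equilibrium: 53 - 2p = 2p - 3, so 56 = 4p and p* = 14, q* = 25.
Since 22 > 14, the floor is binding.
At p = 22: qd = 53 - 2·22 = 9 and qs = 2·22 - 3 = 41.
Surplus = qs - qd = 32.
Government expenditure = surplus × support price = 32 × 22 = 704.

704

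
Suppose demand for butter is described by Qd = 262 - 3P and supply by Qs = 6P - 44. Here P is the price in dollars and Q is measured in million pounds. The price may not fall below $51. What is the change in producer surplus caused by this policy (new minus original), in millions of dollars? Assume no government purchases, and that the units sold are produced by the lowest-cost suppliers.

1636.25

Equilibrium: 262 - 3P = 6P - 44, so 306 = 9P and P* = 34, Q* = 160.
Because the floor (51) lies above the market-clearing price, it is binding.
At P = 51: Qd = 262 - 3·51 = 109 and Qs = 6·51 - 44 = 262.
Producer surplus without the control is ½ · (34 - 22/3) · 160 = 6400/3.
With the floor, 109 units are sold at 51. The supply price at Q = 109 is 25.5, so PS = ½ · [(51 - 22/3) + (51 - 25.5)] · 109 = 45235/12.
Change in producer surplus = 45235/12 - 6400/3 = 1636.25.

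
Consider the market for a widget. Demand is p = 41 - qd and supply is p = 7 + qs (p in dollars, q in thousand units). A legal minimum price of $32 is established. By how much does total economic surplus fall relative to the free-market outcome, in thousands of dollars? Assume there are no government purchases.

64

Rearranging demand gives qd = 41 - p; rearranging supply gives qs = p - 7. Without the control the market clears where 41 - p = p - 7, i.e. p* = 24 and q* = 17.
Because the floor (32) lies above the market-clearing price, it is binding.
At p = 32: qd = 41 - 32 = 9 and qs = 32 - 7 = 25.
Quantity traded falls to 9. At q = 9 the demand price is 41 - 9 = 32 and the supply price is 7 + 9 = 16.
Deadweight loss = ½ · (32 - 16) · (17 - 9) = ½ · 16 · 8 = 64.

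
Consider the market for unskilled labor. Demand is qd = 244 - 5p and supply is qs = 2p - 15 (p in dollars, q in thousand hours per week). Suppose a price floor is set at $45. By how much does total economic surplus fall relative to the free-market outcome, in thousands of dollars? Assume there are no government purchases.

560

Equilibrium: 244 - 5p = 2p - 15, so 259 = 7p and p* = 37, q* = 59.
The floor of 45 is above the equilibrium price 37, so it binds.
At p = 45: qd = 244 - 5·45 = 19 and qs = 2·45 - 15 = 75.
Quantity traded falls to 19. At q = 19 the demand price is (244 - 19)/5 = 45 and the supply price is (15 + 19)/2 = 17.
Deadweight loss = ½ · (45 - 17) · (59 - 19) = ½ · 28 · 40 = 560.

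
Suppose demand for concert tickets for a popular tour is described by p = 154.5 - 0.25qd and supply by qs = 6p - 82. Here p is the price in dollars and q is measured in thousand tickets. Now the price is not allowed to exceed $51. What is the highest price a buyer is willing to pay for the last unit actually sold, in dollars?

98.5

Rearranging demand gives qd = 618 - 4p. Without the control the market clears where 618 - 4p = 6p - 82, i.e. p* = 70 and q* = 338.
The ceiling of 51 is below the equilibrium price 70, so it binds.
At p = 51: qd = 618 - 4·51 = 414 and qs = 6·51 - 82 = 224.
Only 224 units reach the market. On the demand curve, the marginal buyer's willingness to pay at q = 224 is (618 - 224)/4 = 98.5.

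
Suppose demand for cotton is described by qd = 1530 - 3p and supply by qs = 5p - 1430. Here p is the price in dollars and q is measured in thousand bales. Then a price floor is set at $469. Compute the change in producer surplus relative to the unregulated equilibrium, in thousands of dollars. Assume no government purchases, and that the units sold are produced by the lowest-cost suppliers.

Without the control the market clears where 1530 - 3p = 5p - 1430, i.e. p* = 370 and q* = 420.
Since 469 > 370, the floor is binding.
At p = 469: qd = 1530 - 3·469 = 123 and qs = 5·469 - 1430 = 915.
Producer surplus without the control is ½ · (370 - 286) · 420 = 17640.
With the floor, 123 units are sold at 469. The supply price at q = 123 is 310.6, so PS = ½ · [(469 - 286) + (469 - 310.6)] · 123 = 20996.1.
Change in producer surplus = 20996.1 - 17640 = 3356.1.

3356.1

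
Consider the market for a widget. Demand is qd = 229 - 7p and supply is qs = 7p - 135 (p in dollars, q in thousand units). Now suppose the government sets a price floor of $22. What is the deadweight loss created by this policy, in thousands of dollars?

Equilibrium: 229 - 7p = 7p - 135, so 364 = 14p and p* = 26, q* = 47.
The floor of 22 is below the equilibrium price 26, so it is not binding; the market clears at p* = 26, q* = 47.
Since the control does not bind, no trades are prevented and deadweight loss is zero.

0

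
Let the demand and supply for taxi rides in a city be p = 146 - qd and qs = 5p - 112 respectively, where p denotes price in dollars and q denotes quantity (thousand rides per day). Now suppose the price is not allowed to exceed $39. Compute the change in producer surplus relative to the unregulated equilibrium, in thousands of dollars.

Rearranging demand gives qd = 146 - p. Equilibrium: 146 - p = 5p - 112, so 258 = 6p and p* = 43, q* = 103.
The ceiling of 39 is below the equilibrium price 43, so it binds.
At p = 39: qd = 146 - 39 = 107 and qs = 5·39 - 112 = 83.
Producer surplus without the control is ½ · (43 - 22.4) · 103 = 1060.9.
With the ceiling, producers sell 83 units at 39, so PS = ½ · (39 - 22.4) · 83 = 688.9.
Change in producer surplus = 688.9 - 1060.9 = -372.

-372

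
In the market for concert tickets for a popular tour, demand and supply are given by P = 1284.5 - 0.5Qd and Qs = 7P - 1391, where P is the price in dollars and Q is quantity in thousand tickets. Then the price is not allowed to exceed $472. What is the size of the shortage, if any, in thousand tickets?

0

Rearranging demand gives Qd = 2569 - 2P. In a free market, 2569 - 2P = 7P - 1391 gives the equilibrium P* = 440, Q* = 1689.
Since 472 is above P* = 440, the ceiling does not bind and the free-market outcome prevails.
Since the control does not bind, there is no shortage.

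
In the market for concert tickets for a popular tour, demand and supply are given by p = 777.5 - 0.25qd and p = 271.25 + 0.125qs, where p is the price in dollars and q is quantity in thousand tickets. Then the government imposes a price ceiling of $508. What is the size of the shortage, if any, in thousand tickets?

0

Rearranging demand gives qd = 3110 - 4p; rearranging supply gives qs = 8p - 2170. Without the control the market clears where 3110 - 4p = 8p - 2170, i.e. p* = 440 and q* = 1350.
Since 508 is above p* = 440, the ceiling does not bind and the free-market outcome prevails.
Since the control does not bind, there is no shortage.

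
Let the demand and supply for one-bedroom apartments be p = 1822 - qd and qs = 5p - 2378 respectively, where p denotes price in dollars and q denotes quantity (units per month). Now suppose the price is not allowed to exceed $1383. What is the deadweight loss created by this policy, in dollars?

0

Rearranging demand gives qd = 1822 - p. In a free market, 1822 - p = 5p - 2378 gives the equilibrium p* = 700, q* = 1122.
The ceiling of 1383 is above the equilibrium price 700, so it is not binding; the market clears at p* = 700, q* = 1122.
Since the control does not bind, no trades are prevented and deadweight loss is zero.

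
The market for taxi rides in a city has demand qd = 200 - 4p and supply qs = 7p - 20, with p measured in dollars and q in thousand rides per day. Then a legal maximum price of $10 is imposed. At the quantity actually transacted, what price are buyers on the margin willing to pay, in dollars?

37.5

In a free market, 200 - 4p = 7p - 20 gives the equilibrium p* = 20, q* = 120.
The ceiling of 10 is below the equilibrium price 20, so it binds.
At p = 10: qd = 200 - 4·10 = 160 and qs = 7·10 - 20 = 50.
Only 50 units reach the market. On the demand curve, the marginal buyer's willingness to pay at q = 50 is (200 - 50)/4 = 37.5.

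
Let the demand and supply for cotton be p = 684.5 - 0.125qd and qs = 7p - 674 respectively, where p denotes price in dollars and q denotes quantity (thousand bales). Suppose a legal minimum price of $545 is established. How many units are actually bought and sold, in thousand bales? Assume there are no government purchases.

Rearranging demand gives qd = 5476 - 8p. Setting quantity demanded equal to quantity supplied, 5476 - 8p = 7p - 674, gives p* = 410 and q* = 2196.
Because the floor (545) lies above the market-clearing price, it is binding.
At p = 545: qd = 5476 - 8·545 = 1116 and qs = 7·545 - 674 = 3141.
The quantity actually transacted is the short side, demand: 1116.

1116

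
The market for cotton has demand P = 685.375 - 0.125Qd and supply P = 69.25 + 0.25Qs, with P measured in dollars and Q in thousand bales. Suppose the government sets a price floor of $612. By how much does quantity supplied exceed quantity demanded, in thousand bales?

Rearranging demand gives Qd = 5483 - 8P; rearranging supply gives Qs = 4P - 277. Setting quantity demanded equal to quantity supplied, 5483 - 8P = 4P - 277, gives P* = 480 and Q* = 1643.
Because the floor (612) lies above the market-clearing price, it is binding.
At P = 612: Qd = 5483 - 8·612 = 587 and Qs = 4·612 - 277 = 2171.
Surplus = Qs - Qd = 2171 - 587 = 1584.

1584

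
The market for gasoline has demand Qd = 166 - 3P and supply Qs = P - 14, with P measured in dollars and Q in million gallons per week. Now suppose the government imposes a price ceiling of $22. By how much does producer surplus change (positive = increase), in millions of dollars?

In a free market, 166 - 3P = P - 14 gives the equilibrium P* = 45, Q* = 31.
The ceiling of 22 is below the equilibrium price 45, so it binds.
At P = 22: Qd = 166 - 3·22 = 100 and Qs = 22 - 14 = 8.
Producer surplus without the control is ½ · (45 - 14) · 31 = 480.5.
With the ceiling, producers sell 8 units at 22, so PS = ½ · (22 - 14) · 8 = 32.
Change in producer surplus = 32 - 480.5 = -448.5.

-448.5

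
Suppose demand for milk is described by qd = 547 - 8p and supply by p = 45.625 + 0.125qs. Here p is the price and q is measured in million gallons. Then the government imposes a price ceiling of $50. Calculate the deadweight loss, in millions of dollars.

Rearranging supply gives qs = 8p - 365. Equilibrium: 547 - 8p = 8p - 365, so 912 = 16p and p* = 57, q* = 91.
Since 50 < 57, the ceiling is binding.
At p = 50: qd = 547 - 8·50 = 147 and qs = 8·50 - 365 = 35.
Quantity traded falls to 35. At q = 35 the demand price is (547 - 35)/8 = 64 and the supply price is (365 + 35)/8 = 50.
Deadweight loss = ½ · (64 - 50) · (91 - 35) = ½ · 14 · 56 = 392.

392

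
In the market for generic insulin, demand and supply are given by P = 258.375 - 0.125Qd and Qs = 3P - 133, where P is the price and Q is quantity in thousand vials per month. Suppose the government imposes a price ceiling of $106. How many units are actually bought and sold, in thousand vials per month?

185

Rearranging demand gives Qd = 2067 - 8P. Setting quantity demanded equal to quantity supplied, 2067 - 8P = 3P - 133, gives P* = 200 and Q* = 467.
Because the ceiling (106) lies below the market-clearing price, it is binding.
At P = 106: Qd = 2067 - 8·106 = 1219 and Qs = 3·106 - 133 = 185.
The quantity actually transacted is the short side, supply: 185.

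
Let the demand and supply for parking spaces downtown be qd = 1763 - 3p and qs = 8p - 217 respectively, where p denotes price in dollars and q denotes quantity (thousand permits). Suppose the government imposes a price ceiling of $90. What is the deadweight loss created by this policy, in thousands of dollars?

118800

Without the control the market clears where 1763 - 3p = 8p - 217, i.e. p* = 180 and q* = 1223.
Since 90 < 180, the ceiling is binding.
At p = 90: qd = 1763 - 3·90 = 1493 and qs = 8·90 - 217 = 503.
Quantity traded falls to 503. At q = 503 the demand price is (1763 - 503)/3 = 420 and the supply price is (217 + 503)/8 = 90.
Deadweight loss = ½ · (420 - 90) · (1223 - 503) = ½ · 330 · 720 = 118800.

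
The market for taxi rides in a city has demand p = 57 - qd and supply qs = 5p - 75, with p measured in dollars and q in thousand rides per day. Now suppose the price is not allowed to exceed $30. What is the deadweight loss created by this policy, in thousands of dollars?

0

Rearranging demand gives qd = 57 - p. In a free market, 57 - p = 5p - 75 gives the equilibrium p* = 22, q* = 35.
The ceiling of 30 is above the equilibrium price 22, so it is not binding; the market clears at p* = 22, q* = 35.
Since the control does not bind, no trades are prevented and deadweight loss is zero.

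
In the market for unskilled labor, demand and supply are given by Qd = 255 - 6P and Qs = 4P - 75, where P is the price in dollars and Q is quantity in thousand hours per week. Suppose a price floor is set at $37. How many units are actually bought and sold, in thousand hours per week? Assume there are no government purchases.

In a free market, 255 - 6P = 4P - 75 gives the equilibrium P* = 33, Q* = 57.
Because the floor (37) lies above the market-clearing price, it is binding.
At P = 37: Qd = 255 - 6·37 = 33 and Qs = 4·37 - 75 = 73.
The quantity actually transacted is the short side, demand: 33.

33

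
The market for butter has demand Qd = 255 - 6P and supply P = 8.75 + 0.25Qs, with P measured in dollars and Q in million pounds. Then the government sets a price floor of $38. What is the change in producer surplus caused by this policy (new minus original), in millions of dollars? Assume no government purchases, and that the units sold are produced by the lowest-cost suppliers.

-121.5

Rearranging supply gives Qs = 4P - 35. Equilibrium: 255 - 6P = 4P - 35, so 290 = 10P and P* = 29, Q* = 81.
Since 38 > 29, the floor is binding.
At P = 38: Qd = 255 - 6·38 = 27 and Qs = 4·38 - 35 = 117.
Producer surplus without the control is ½ · (29 - 8.75) · 81 = 820.125.
With the floor, 27 units are sold at 38. The supply price at Q = 27 is 15.5, so PS = ½ · [(38 - 8.75) + (38 - 15.5)] · 27 = 698.625.
Change in producer surplus = 698.625 - 820.125 = -121.5.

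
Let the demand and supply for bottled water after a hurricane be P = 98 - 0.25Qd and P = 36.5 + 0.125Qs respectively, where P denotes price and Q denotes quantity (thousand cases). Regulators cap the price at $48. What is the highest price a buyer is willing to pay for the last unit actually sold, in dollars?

Rearranging demand gives Qd = 392 - 4P; rearranging supply gives Qs = 8P - 292. In a free market, 392 - 4P = 8P - 292 gives the equilibrium P* = 57, Q* = 164.
Because the ceiling (48) lies below the market-clearing price, it is binding.
At P = 48: Qd = 392 - 4·48 = 200 and Qs = 8·48 - 292 = 92.
Only 92 units reach the market. On the demand curve, the marginal buyer's willingness to pay at Q = 92 is (392 - 92)/4 = 75.

75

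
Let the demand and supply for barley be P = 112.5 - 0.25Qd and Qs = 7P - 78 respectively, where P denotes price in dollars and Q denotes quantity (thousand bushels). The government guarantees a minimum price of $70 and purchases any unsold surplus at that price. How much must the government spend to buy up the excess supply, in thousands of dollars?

16940

Rearranging demand gives Qd = 450 - 4P. Equilibrium: 450 - 4P = 7P - 78, so 528 = 11P and P* = 48, Q* = 258.
Since 70 > 48, the floor is binding.
At P = 70: Qd = 450 - 4·70 = 170 and Qs = 7·70 - 78 = 412.
Surplus = Qs - Qd = 242.
Government expenditure = surplus × support price = 242 × 70 = 16940.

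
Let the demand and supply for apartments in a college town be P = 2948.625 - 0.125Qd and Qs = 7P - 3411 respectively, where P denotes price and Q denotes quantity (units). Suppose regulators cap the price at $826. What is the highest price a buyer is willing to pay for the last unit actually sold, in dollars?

2652.25

Rearranging demand gives Qd = 23589 - 8P. Equilibrium: 23589 - 8P = 7P - 3411, so 27000 = 15P and P* = 1800, Q* = 9189.
Since 826 < 1800, the ceiling is binding.
At P = 826: Qd = 23589 - 8·826 = 16981 and Qs = 7·826 - 3411 = 2371.
Only 2371 units reach the market. On the demand curve, the marginal buyer's willingness to pay at Q = 2371 is (23589 - 2371)/8 = 2652.25.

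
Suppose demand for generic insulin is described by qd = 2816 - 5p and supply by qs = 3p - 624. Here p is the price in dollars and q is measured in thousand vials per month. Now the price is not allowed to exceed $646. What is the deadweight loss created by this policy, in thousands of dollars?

Without the control the market clears where 2816 - 5p = 3p - 624, i.e. p* = 430 and q* = 666.
The ceiling of 646 is above the equilibrium price 430, so it is not binding; the market clears at p* = 430, q* = 666.
Since the control does not bind, no trades are prevented and deadweight loss is zero.

0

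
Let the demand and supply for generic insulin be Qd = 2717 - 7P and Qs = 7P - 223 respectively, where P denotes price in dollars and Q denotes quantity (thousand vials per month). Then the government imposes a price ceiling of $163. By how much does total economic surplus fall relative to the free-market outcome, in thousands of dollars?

Setting quantity demanded equal to quantity supplied, 2717 - 7P = 7P - 223, gives P* = 210 and Q* = 1247.
The ceiling of 163 is below the equilibrium price 210, so it binds.
At P = 163: Qd = 2717 - 7·163 = 1576 and Qs = 7·163 - 223 = 918.
Quantity traded falls to 918. At Q = 918 the demand price is (2717 - 918)/7 = 257 and the supply price is (223 + 918)/7 = 163.
Deadweight loss = ½ · (257 - 163) · (1247 - 918) = ½ · 94 · 329 = 15463.

15463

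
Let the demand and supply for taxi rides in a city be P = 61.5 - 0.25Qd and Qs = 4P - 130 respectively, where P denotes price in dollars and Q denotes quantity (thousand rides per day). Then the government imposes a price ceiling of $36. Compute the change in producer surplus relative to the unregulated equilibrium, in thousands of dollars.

Rearranging demand gives Qd = 246 - 4P. Setting quantity demanded equal to quantity supplied, 246 - 4P = 4P - 130, gives P* = 47 and Q* = 58.
The ceiling of 36 is below the equilibrium price 47, so it binds.
At P = 36: Qd = 246 - 4·36 = 102 and Qs = 4·36 - 130 = 14.
Producer surplus without the control is ½ · (47 - 32.5) · 58 = 420.5.
With the ceiling, producers sell 14 units at 36, so PS = ½ · (36 - 32.5) · 14 = 24.5.
Change in producer surplus = 24.5 - 420.5 = -396.

-396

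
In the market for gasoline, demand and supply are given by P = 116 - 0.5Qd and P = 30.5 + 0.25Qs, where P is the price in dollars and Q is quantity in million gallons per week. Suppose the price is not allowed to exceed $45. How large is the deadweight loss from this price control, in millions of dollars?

1176

Rearranging demand gives Qd = 232 - 2P; rearranging supply gives Qs = 4P - 122. Without the control the market clears where 232 - 2P = 4P - 122, i.e. P* = 59 and Q* = 114.
Because the ceiling (45) lies below the market-clearing price, it is binding.
At P = 45: Qd = 232 - 2·45 = 142 and Qs = 4·45 - 122 = 58.
Quantity traded falls to 58. At Q = 58 the demand price is (232 - 58)/2 = 87 and the supply price is (122 + 58)/4 = 45.
Deadweight loss = ½ · (87 - 45) · (114 - 58) = ½ · 42 · 56 = 1176.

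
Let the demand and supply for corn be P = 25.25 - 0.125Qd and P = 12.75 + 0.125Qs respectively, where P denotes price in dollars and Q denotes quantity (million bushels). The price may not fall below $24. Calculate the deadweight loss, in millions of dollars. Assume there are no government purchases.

200

Rearranging demand gives Qd = 202 - 8P; rearranging supply gives Qs = 8P - 102. Without the control the market clears where 202 - 8P = 8P - 102, i.e. P* = 19 and Q* = 50.
Because the floor (24) lies above the market-clearing price, it is binding.
At P = 24: Qd = 202 - 8·24 = 10 and Qs = 8·24 - 102 = 90.
Quantity traded falls to 10. At Q = 10 the demand price is (202 - 10)/8 = 24 and the supply price is (102 + 10)/8 = 14.
Deadweight loss = ½ · (24 - 14) · (50 - 10) = ½ · 10 · 40 = 200.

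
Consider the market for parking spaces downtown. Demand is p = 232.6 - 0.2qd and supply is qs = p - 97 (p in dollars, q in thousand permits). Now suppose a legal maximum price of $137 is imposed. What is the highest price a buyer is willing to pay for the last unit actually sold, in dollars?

Rearranging demand gives qd = 1163 - 5p. Without the control the market clears where 1163 - 5p = p - 97, i.e. p* = 210 and q* = 113.
Since 137 < 210, the ceiling is binding.
At p = 137: qd = 1163 - 5·137 = 478 and qs = 137 - 97 = 40.
Only 40 units reach the market. On the demand curve, the marginal buyer's willingness to pay at q = 40 is (1163 - 40)/5 = 224.6.

224.6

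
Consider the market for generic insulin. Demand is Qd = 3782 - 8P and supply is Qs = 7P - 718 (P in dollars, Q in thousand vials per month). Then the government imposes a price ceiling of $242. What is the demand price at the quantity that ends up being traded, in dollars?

In a free market, 3782 - 8P = 7P - 718 gives the equilibrium P* = 300, Q* = 1382.
The ceiling of 242 is below the equilibrium price 300, so it binds.
At P = 242: Qd = 3782 - 8·242 = 1846 and Qs = 7·242 - 718 = 976.
Only 976 units reach the market. On the demand curve, the marginal buyer's willingness to pay at Q = 976 is (3782 - 976)/8 = 350.75.

350.75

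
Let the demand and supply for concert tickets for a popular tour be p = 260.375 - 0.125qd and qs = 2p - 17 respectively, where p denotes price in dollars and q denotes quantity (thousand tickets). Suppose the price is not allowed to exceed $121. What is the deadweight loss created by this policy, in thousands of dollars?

9901.25

Rearranging demand gives qd = 2083 - 8p. In a free market, 2083 - 8p = 2p - 17 gives the equilibrium p* = 210, q* = 403.
Since 121 < 210, the ceiling is binding.
At p = 121: qd = 2083 - 8·121 = 1115 and qs = 2·121 - 17 = 225.
Quantity traded falls to 225. At q = 225 the demand price is (2083 - 225)/8 = 232.25 and the supply price is (17 + 225)/2 = 121.
Deadweight loss = ½ · (232.25 - 121) · (403 - 225) = ½ · 111.25 · 178 = 9901.25.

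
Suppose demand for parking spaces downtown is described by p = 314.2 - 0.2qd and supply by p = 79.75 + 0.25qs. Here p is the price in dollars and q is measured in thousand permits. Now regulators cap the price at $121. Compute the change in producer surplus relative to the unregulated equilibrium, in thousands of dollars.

-30527

Rearranging demand gives qd = 1571 - 5p; rearranging supply gives qs = 4p - 319. Equilibrium: 1571 - 5p = 4p - 319, so 1890 = 9p and p* = 210, q* = 521.
The ceiling of 121 is below the equilibrium price 210, so it binds.
At p = 121: qd = 1571 - 5·121 = 966 and qs = 4·121 - 319 = 165.
Producer surplus without the control is ½ · (210 - 79.75) · 521 = 33930.125.
With the ceiling, producers sell 165 units at 121, so PS = ½ · (121 - 79.75) · 165 = 3403.125.
Change in producer surplus = 3403.125 - 33930.125 = -30527.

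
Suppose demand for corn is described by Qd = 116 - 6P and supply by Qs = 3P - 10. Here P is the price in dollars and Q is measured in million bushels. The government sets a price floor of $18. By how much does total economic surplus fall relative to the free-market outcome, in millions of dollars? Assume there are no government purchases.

144

Equilibrium: 116 - 6P = 3P - 10, so 126 = 9P and P* = 14, Q* = 32.
The floor of 18 is above the equilibrium price 14, so it binds.
At P = 18: Qd = 116 - 6·18 = 8 and Qs = 3·18 - 10 = 44.
Quantity traded falls to 8. At Q = 8 the demand price is (116 - 8)/6 = 18 and the supply price is (10 + 8)/3 = 6.
Deadweight loss = ½ · (18 - 6) · (32 - 8) = ½ · 12 · 24 = 144.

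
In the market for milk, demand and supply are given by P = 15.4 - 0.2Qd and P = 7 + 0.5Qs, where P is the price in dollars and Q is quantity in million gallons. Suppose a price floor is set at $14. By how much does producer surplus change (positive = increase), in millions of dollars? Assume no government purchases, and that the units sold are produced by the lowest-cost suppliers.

Rearranging demand gives Qd = 77 - 5P; rearranging supply gives Qs = 2P - 14. In a free market, 77 - 5P = 2P - 14 gives the equilibrium P* = 13, Q* = 12.
The floor of 14 is above the equilibrium price 13, so it binds.
At P = 14: Qd = 77 - 5·14 = 7 and Qs = 2·14 - 14 = 14.
Producer surplus without the control is ½ · (13 - 7) · 12 = 36.
With the floor, 7 units are sold at 14. The supply price at Q = 7 is 10.5, so PS = ½ · [(14 - 7) + (14 - 10.5)] · 7 = 36.75.
Change in producer surplus = 36.75 - 36 = 0.75.

0.75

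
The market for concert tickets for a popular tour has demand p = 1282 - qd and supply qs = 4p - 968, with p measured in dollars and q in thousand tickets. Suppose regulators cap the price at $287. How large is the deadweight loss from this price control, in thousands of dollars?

265690

Rearranging demand gives qd = 1282 - p. Equilibrium: 1282 - p = 4p - 968, so 2250 = 5p and p* = 450, q* = 832.
The ceiling of 287 is below the equilibrium price 450, so it binds.
At p = 287: qd = 1282 - 287 = 995 and qs = 4·287 - 968 = 180.
Quantity traded falls to 180. At q = 180 the demand price is 1282 - 180 = 1102 and the supply price is (968 + 180)/4 = 287.
Deadweight loss = ½ · (1102 - 287) · (832 - 180) = ½ · 815 · 652 = 265690.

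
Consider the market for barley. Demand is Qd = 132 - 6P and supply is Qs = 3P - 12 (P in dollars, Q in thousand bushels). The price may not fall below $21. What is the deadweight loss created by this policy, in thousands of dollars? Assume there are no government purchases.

225

In a free market, 132 - 6P = 3P - 12 gives the equilibrium P* = 16, Q* = 36.
The floor of 21 is above the equilibrium price 16, so it binds.
At P = 21: Qd = 132 - 6·21 = 6 and Qs = 3·21 - 12 = 51.
Quantity traded falls to 6. At Q = 6 the demand price is (132 - 6)/6 = 21 and the supply price is (12 + 6)/3 = 6.
Deadweight loss = ½ · (21 - 6) · (36 - 6) = ½ · 15 · 30 = 225.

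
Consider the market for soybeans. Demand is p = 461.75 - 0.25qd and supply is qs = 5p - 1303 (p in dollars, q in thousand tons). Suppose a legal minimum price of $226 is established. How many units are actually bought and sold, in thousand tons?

447

Rearranging demand gives qd = 1847 - 4p. Without the control the market clears where 1847 - 4p = 5p - 1303, i.e. p* = 350 and q* = 447.
Since 226 is below p* = 350, the floor does not bind and the free-market outcome prevails.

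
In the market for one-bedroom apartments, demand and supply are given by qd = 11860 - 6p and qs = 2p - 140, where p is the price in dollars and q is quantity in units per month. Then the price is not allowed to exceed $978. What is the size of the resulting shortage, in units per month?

In a free market, 11860 - 6p = 2p - 140 gives the equilibrium p* = 1500, q* = 2860.
The ceiling of 978 is below the equilibrium price 1500, so it binds.
At p = 978: qd = 11860 - 6·978 = 5992 and qs = 2·978 - 140 = 1816.
Shortage = qd - qs = 5992 - 1816 = 4176.

4176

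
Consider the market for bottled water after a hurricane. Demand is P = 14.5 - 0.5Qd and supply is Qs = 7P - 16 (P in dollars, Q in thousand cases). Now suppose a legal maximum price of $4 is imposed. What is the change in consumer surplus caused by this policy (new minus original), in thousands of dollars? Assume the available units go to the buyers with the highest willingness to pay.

Rearranging demand gives Qd = 29 - 2P. In a free market, 29 - 2P = 7P - 16 gives the equilibrium P* = 5, Q* = 19.
Since 4 < 5, the ceiling is binding.
At P = 4: Qd = 29 - 2·4 = 21 and Qs = 7·4 - 16 = 12.
Consumer surplus without the control is ½ · (14.5 - 5) · 19 = 90.25.
With the ceiling, 12 units are sold at 4 (assume they go to the highest-value buyers). The demand price at Q = 12 is 8.5, so CS = ½ · [(14.5 - 4) + (8.5 - 4)] · 12 = 90.
Change in consumer surplus = 90 - 90.25 = -0.25.

-0.25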